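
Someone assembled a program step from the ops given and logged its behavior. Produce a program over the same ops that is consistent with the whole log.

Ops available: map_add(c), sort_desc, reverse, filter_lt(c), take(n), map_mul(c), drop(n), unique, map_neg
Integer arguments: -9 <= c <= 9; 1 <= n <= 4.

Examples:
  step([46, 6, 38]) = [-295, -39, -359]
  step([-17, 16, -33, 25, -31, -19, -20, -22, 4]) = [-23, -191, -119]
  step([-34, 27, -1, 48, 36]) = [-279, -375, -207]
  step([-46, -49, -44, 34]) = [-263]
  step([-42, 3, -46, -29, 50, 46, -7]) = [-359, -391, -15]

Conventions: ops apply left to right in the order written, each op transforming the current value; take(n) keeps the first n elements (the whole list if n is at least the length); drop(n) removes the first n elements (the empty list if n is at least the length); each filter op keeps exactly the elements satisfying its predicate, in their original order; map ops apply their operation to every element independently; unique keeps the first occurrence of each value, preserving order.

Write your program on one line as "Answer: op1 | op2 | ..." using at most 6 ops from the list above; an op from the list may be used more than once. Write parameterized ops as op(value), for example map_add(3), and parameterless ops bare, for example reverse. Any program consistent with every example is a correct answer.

map_mul(-8) | reverse | map_add(6) | map_add(3) | filter_lt(9)

Check, running the answer program on each example:
  [46, 6, 38] -> [-368, -48, -304] -> [-304, -48, -368] -> [-298, -42, -362] -> [-295, -39, -359] -> [-295, -39, -359]
  [-17, 16, -33, 25, -31, -19, -20, -22, 4] -> [136, -128, 264, -200, 248, 152, 160, 176, -32] -> [-32, 176, 160, 152, 248, -200, 264, -128, 136] -> [-26, 182, 166, 158, 254, -194, 270, -122, 142] -> [-23, 185, 169, 161, 257, -191, 273, -119, 145] -> [-23, -191, -119]
  [-34, 27, -1, 48, 36] -> [272, -216, 8, -384, -288] -> [-288, -384, 8, -216, 272] -> [-282, -378, 14, -210, 278] -> [-279, -375, 17, -207, 281] -> [-279, -375, -207]
  [-46, -49, -44, 34] -> [368, 392, 352, -272] -> [-272, 352, 392, 368] -> [-266, 358, 398, 374] -> [-263, 361, 401, 377] -> [-263]
  [-42, 3, -46, -29, 50, 46, -7] -> [336, -24, 368, 232, -400, -368, 56] -> [56, -368, -400, 232, 368, -24, 336] -> [62, -362, -394, 238, 374, -18, 342] -> [65, -359, -391, 241, 377, -15, 345] -> [-359, -391, -15]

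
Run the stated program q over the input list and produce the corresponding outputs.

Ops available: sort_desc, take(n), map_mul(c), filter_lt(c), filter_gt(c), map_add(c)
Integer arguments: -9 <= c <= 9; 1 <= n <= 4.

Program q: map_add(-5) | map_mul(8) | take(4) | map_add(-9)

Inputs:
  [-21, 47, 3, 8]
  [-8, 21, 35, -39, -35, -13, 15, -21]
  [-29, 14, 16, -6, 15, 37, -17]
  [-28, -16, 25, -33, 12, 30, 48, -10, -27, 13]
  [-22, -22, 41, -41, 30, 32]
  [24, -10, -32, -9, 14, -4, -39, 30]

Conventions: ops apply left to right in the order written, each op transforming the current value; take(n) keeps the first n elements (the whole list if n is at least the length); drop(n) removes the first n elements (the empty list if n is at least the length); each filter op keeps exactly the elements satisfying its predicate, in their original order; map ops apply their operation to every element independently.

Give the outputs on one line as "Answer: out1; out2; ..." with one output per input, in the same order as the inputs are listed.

Execution, op by op:
  [-21, 47, 3, 8] -> [-26, 42, -2, 3] -> [-208, 336, -16, 24] -> [-208, 336, -16, 24] -> [-217, 327, -25, 15]
  [-8, 21, 35, -39, -35, -13, 15, -21] -> [-13, 16, 30, -44, -40, -18, 10, -26] -> [-104, 128, 240, -352, -320, -144, 80, -208] -> [-104, 128, 240, -352] -> [-113, 119, 231, -361]
  [-29, 14, 16, -6, 15, 37, -17] -> [-34, 9, 11, -11, 10, 32, -22] -> [-272, 72, 88, -88, 80, 256, -176] -> [-272, 72, 88, -88] -> [-281, 63, 79, -97]
  [-28, -16, 25, -33, 12, 30, 48, -10, -27, 13] -> [-33, -21, 20, -38, 7, 25, 43, -15, -32, 8] -> [-264, -168, 160, -304, 56, 200, 344, -120, -256, 64] -> [-264, -168, 160, -304] -> [-273, -177, 151, -313]
  [-22, -22, 41, -41, 30, 32] -> [-27, -27, 36, -46, 25, 27] -> [-216, -216, 288, -368, 200, 216] -> [-216, -216, 288, -368] -> [-225, -225, 279, -377]
  [24, -10, -32, -9, 14, -4, -39, 30] -> [19, -15, -37, -14, 9, -9, -44, 25] -> [152, -120, -296, -112, 72, -72, -352, 200] -> [152, -120, -296, -112] -> [143, -129, -305, -121]

[-217, 327, -25, 15]; [-113, 119, 231, -361]; [-281, 63, 79, -97]; [-273, -177, 151, -313]; [-225, -225, 279, -377]; [143, -129, -305, -121]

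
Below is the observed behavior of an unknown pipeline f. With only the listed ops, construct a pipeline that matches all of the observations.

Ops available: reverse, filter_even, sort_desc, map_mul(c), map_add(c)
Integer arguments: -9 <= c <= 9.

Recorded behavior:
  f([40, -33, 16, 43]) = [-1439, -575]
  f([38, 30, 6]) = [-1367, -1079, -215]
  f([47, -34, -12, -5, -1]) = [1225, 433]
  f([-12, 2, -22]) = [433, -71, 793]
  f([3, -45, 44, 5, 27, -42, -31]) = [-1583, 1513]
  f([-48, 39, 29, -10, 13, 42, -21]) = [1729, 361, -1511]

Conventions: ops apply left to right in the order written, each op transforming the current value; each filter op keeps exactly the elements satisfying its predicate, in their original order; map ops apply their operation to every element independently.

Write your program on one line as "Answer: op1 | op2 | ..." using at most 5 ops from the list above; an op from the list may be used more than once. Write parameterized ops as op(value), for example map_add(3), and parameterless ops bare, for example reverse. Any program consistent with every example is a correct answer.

filter_even | map_mul(9) | map_mul(-4) | map_add(1)

Check, running the answer program on each example:
  [40, -33, 16, 43] -> [40, 16] -> [360, 144] -> [-1440, -576] -> [-1439, -575]
  [38, 30, 6] -> [38, 30, 6] -> [342, 270, 54] -> [-1368, -1080, -216] -> [-1367, -1079, -215]
  [47, -34, -12, -5, -1] -> [-34, -12] -> [-306, -108] -> [1224, 432] -> [1225, 433]
  [-12, 2, -22] -> [-12, 2, -22] -> [-108, 18, -198] -> [432, -72, 792] -> [433, -71, 793]
  [3, -45, 44, 5, 27, -42, -31] -> [44, -42] -> [396, -378] -> [-1584, 1512] -> [-1583, 1513]
  [-48, 39, 29, -10, 13, 42, -21] -> [-48, -10, 42] -> [-432, -90, 378] -> [1728, 360, -1512] -> [1729, 361, -1511]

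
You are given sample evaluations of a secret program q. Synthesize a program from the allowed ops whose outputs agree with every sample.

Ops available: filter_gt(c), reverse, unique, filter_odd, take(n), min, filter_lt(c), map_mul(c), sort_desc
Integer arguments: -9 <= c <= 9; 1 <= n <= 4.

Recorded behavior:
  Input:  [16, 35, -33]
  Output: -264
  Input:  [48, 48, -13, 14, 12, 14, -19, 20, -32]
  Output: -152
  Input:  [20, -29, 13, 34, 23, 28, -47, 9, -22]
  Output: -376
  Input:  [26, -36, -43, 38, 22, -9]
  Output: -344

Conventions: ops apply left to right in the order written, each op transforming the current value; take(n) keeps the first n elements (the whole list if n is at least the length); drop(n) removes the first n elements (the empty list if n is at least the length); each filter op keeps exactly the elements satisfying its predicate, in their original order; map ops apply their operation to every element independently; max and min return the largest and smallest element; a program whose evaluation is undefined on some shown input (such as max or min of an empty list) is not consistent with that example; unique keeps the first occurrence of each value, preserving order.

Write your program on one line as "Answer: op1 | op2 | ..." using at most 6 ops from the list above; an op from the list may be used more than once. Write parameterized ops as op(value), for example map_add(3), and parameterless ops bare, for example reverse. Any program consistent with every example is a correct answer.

sort_desc | filter_lt(8) | filter_odd | map_mul(8) | min

Check, running the answer program on each example:
  [16, 35, -33] -> [35, 16, -33] -> [-33] -> [-33] -> [-264] -> -264
  [48, 48, -13, 14, 12, 14, -19, 20, -32] -> [48, 48, 20, 14, 14, 12, -13, -19, -32] -> [-13, -19, -32] -> [-13, -19] -> [-104, -152] -> -152
  [20, -29, 13, 34, 23, 28, -47, 9, -22] -> [34, 28, 23, 20, 13, 9, -22, -29, -47] -> [-22, -29, -47] -> [-29, -47] -> [-232, -376] -> -376
  [26, -36, -43, 38, 22, -9] -> [38, 26, 22, -9, -36, -43] -> [-9, -36, -43] -> [-9, -43] -> [-72, -344] -> -344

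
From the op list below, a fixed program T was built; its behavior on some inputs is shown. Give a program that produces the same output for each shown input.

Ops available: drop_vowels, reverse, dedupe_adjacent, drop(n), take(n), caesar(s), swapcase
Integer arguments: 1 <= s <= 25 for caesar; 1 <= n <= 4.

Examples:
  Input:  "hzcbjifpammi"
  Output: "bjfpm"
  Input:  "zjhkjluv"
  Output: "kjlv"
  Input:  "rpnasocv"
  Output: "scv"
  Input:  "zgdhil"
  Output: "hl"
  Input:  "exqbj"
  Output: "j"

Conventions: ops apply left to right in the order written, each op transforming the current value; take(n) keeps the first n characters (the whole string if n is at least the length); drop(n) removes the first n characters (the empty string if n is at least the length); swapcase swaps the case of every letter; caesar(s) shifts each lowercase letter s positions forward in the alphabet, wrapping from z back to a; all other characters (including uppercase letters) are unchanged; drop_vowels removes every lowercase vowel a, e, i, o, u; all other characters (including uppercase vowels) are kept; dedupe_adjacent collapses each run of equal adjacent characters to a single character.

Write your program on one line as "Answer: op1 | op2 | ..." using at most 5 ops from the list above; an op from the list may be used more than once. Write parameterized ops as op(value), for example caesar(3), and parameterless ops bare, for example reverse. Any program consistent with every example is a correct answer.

drop_vowels | swapcase | drop(3) | dedupe_adjacent | swapcase

Check, running the answer program on each example:
  "hzcbjifpammi" -> "hzcbjfpmm" -> "HZCBJFPMM" -> "BJFPMM" -> "BJFPM" -> "bjfpm"
  "zjhkjluv" -> "zjhkjlv" -> "ZJHKJLV" -> "KJLV" -> "KJLV" -> "kjlv"
  "rpnasocv" -> "rpnscv" -> "RPNSCV" -> "SCV" -> "SCV" -> "scv"
  "zgdhil" -> "zgdhl" -> "ZGDHL" -> "HL" -> "HL" -> "hl"
  "exqbj" -> "xqbj" -> "XQBJ" -> "J" -> "J" -> "j"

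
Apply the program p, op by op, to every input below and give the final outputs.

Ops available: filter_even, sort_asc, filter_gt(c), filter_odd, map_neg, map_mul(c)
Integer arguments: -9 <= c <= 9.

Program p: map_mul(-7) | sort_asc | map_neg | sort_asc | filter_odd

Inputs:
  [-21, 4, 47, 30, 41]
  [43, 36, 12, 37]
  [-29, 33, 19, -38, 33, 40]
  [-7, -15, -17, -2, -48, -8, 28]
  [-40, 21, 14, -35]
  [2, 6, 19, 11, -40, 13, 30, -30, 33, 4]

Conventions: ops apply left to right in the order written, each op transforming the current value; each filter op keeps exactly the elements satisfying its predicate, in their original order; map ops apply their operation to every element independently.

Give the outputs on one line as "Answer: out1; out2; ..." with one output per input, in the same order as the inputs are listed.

Execution, op by op:
  [-21, 4, 47, 30, 41] -> [147, -28, -329, -210, -287] -> [-329, -287, -210, -28, 147] -> [329, 287, 210, 28, -147] -> [-147, 28, 210, 287, 329] -> [-147, 287, 329]
  [43, 36, 12, 37] -> [-301, -252, -84, -259] -> [-301, -259, -252, -84] -> [301, 259, 252, 84] -> [84, 252, 259, 301] -> [259, 301]
  [-29, 33, 19, -38, 33, 40] -> [203, -231, -133, 266, -231, -280] -> [-280, -231, -231, -133, 203, 266] -> [280, 231, 231, 133, -203, -266] -> [-266, -203, 133, 231, 231, 280] -> [-203, 133, 231, 231]
  [-7, -15, -17, -2, -48, -8, 28] -> [49, 105, 119, 14, 336, 56, -196] -> [-196, 14, 49, 56, 105, 119, 336] -> [196, -14, -49, -56, -105, -119, -336] -> [-336, -119, -105, -56, -49, -14, 196] -> [-119, -105, -49]
  [-40, 21, 14, -35] -> [280, -147, -98, 245] -> [-147, -98, 245, 280] -> [147, 98, -245, -280] -> [-280, -245, 98, 147] -> [-245, 147]
  [2, 6, 19, 11, -40, 13, 30, -30, 33, 4] -> [-14, -42, -133, -77, 280, -91, -210, 210, -231, -28] -> [-231, -210, -133, -91, -77, -42, -28, -14, 210, 280] -> [231, 210, 133, 91, 77, 42, 28, 14, -210, -280] -> [-280, -210, 14, 28, 42, 77, 91, 133, 210, 231] -> [77, 91, 133, 231]

[-147, 287, 329]; [259, 301]; [-203, 133, 231, 231]; [-119, -105, -49]; [-245, 147]; [77, 91, 133, 231]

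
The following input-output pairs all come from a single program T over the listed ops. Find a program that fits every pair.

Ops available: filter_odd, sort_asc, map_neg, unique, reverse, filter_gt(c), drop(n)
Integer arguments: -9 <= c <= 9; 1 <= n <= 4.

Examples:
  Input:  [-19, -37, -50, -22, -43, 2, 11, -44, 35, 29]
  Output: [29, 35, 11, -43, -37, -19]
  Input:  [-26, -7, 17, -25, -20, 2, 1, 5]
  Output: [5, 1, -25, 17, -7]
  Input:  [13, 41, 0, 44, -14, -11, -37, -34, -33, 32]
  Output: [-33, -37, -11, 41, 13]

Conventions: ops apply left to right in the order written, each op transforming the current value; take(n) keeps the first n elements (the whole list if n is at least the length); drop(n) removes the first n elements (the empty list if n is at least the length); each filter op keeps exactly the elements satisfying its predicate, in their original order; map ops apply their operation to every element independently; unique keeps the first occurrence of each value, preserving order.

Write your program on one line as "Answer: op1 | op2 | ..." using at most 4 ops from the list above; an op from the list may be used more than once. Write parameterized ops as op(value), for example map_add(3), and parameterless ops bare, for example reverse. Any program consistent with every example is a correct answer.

map_neg | filter_odd | reverse | map_neg

Check, running the answer program on each example:
  [-19, -37, -50, -22, -43, 2, 11, -44, 35, 29] -> [19, 37, 50, 22, 43, -2, -11, 44, -35, -29] -> [19, 37, 43, -11, -35, -29] -> [-29, -35, -11, 43, 37, 19] -> [29, 35, 11, -43, -37, -19]
  [-26, -7, 17, -25, -20, 2, 1, 5] -> [26, 7, -17, 25, 20, -2, -1, -5] -> [7, -17, 25, -1, -5] -> [-5, -1, 25, -17, 7] -> [5, 1, -25, 17, -7]
  [13, 41, 0, 44, -14, -11, -37, -34, -33, 32] -> [-13, -41, 0, -44, 14, 11, 37, 34, 33, -32] -> [-13, -41, 11, 37, 33] -> [33, 37, 11, -41, -13] -> [-33, -37, -11, 41, 13]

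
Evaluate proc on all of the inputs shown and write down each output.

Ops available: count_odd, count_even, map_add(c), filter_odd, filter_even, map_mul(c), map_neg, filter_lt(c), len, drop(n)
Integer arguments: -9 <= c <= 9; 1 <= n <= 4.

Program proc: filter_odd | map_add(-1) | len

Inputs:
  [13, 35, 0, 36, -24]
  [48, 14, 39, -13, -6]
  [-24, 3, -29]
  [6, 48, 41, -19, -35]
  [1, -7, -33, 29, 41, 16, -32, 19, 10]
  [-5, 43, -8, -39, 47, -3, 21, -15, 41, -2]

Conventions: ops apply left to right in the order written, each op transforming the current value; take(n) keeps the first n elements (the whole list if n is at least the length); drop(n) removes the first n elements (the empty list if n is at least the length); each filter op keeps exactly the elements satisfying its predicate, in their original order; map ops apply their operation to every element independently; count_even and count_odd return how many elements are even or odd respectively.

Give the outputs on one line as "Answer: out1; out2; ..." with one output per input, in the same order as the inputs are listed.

Execution, op by op:
  [13, 35, 0, 36, -24] -> [13, 35] -> [12, 34] -> 2
  [48, 14, 39, -13, -6] -> [39, -13] -> [38, -14] -> 2
  [-24, 3, -29] -> [3, -29] -> [2, -30] -> 2
  [6, 48, 41, -19, -35] -> [41, -19, -35] -> [40, -20, -36] -> 3
  [1, -7, -33, 29, 41, 16, -32, 19, 10] -> [1, -7, -33, 29, 41, 19] -> [0, -8, -34, 28, 40, 18] -> 6
  [-5, 43, -8, -39, 47, -3, 21, -15, 41, -2] -> [-5, 43, -39, 47, -3, 21, -15, 41] -> [-6, 42, -40, 46, -4, 20, -16, 40] -> 8

2; 2; 2; 3; 6; 8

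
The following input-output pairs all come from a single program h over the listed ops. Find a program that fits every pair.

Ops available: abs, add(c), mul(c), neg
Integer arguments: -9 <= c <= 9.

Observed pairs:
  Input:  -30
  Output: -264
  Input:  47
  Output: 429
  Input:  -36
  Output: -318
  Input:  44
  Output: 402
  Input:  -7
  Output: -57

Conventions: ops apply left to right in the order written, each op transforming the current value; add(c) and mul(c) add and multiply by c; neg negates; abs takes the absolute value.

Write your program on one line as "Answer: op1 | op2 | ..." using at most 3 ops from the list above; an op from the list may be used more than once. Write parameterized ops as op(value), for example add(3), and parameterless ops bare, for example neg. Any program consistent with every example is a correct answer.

mul(9) | add(6)

Check, running the answer program on each example:
  -30 -> -270 -> -264
  47 -> 423 -> 429
  -36 -> -324 -> -318
  44 -> 396 -> 402
  -7 -> -63 -> -57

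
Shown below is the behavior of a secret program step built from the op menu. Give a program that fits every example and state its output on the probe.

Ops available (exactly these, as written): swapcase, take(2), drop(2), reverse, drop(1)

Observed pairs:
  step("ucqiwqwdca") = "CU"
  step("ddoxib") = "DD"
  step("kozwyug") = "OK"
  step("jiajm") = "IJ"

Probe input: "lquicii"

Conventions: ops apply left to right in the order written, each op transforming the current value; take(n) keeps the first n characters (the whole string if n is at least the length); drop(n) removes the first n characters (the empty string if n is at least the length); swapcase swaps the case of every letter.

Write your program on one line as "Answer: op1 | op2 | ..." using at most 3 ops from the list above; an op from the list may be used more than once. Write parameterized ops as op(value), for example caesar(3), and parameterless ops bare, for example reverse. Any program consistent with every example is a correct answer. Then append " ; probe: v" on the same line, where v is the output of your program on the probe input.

swapcase | take(2) | reverse ; probe: "QL"

Check, running the answer program on each example:
  "ucqiwqwdca" -> "UCQIWQWDCA" -> "UC" -> "CU"
  "ddoxib" -> "DDOXIB" -> "DD" -> "DD"
  "kozwyug" -> "KOZWYUG" -> "KO" -> "OK"
  "jiajm" -> "JIAJM" -> "JI" -> "IJ"
  probe: "lquicii" -> "LQUICII" -> "LQ" -> "QL"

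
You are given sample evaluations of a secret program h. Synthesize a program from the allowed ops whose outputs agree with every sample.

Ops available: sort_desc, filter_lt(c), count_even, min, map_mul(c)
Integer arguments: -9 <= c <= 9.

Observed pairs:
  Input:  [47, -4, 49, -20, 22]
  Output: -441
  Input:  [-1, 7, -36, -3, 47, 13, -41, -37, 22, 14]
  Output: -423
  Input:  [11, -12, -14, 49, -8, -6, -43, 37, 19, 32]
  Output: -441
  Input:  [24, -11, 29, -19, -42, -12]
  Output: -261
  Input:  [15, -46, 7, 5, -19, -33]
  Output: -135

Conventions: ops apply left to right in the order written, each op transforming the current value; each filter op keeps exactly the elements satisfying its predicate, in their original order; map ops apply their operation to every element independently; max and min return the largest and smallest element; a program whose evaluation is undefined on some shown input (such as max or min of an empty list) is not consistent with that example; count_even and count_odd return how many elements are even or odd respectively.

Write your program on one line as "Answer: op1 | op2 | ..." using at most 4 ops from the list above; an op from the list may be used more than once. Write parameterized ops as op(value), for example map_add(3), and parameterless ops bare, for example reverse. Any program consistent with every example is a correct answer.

map_mul(-9) | sort_desc | min

Check, running the answer program on each example:
  [47, -4, 49, -20, 22] -> [-423, 36, -441, 180, -198] -> [180, 36, -198, -423, -441] -> -441
  [-1, 7, -36, -3, 47, 13, -41, -37, 22, 14] -> [9, -63, 324, 27, -423, -117, 369, 333, -198, -126] -> [369, 333, 324, 27, 9, -63, -117, -126, -198, -423] -> -423
  [11, -12, -14, 49, -8, -6, -43, 37, 19, 32] -> [-99, 108, 126, -441, 72, 54, 387, -333, -171, -288] -> [387, 126, 108, 72, 54, -99, -171, -288, -333, -441] -> -441
  [24, -11, 29, -19, -42, -12] -> [-216, 99, -261, 171, 378, 108] -> [378, 171, 108, 99, -216, -261] -> -261
  [15, -46, 7, 5, -19, -33] -> [-135, 414, -63, -45, 171, 297] -> [414, 297, 171, -45, -63, -135] -> -135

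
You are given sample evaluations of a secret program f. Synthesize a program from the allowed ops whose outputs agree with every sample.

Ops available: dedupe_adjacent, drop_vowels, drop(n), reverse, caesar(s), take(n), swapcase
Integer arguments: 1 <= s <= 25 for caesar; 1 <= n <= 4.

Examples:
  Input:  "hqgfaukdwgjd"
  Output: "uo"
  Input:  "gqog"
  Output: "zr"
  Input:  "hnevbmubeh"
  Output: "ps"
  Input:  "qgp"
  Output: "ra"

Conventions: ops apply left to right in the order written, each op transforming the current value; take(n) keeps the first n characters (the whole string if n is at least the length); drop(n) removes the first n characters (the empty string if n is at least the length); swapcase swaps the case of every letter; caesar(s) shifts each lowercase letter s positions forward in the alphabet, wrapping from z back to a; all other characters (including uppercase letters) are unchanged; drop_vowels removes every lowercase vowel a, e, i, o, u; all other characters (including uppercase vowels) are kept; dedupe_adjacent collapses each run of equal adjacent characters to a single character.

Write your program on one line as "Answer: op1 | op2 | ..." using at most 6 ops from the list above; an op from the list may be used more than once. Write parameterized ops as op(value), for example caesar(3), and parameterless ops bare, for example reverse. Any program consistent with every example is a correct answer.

reverse | caesar(11) | swapcase | take(2) | swapcase | reverse

Check, running the answer program on each example:
  "hqgfaukdwgjd" -> "djgwdkuafgqh" -> "ourhovflqrbs" -> "OURHOVFLQRBS" -> "OU" -> "ou" -> "uo"
  "gqog" -> "goqg" -> "rzbr" -> "RZBR" -> "RZ" -> "rz" -> "zr"
  "hnevbmubeh" -> "hebumbvenh" -> "spmfxmgpys" -> "SPMFXMGPYS" -> "SP" -> "sp" -> "ps"
  "qgp" -> "pgq" -> "arb" -> "ARB" -> "AR" -> "ar" -> "ra"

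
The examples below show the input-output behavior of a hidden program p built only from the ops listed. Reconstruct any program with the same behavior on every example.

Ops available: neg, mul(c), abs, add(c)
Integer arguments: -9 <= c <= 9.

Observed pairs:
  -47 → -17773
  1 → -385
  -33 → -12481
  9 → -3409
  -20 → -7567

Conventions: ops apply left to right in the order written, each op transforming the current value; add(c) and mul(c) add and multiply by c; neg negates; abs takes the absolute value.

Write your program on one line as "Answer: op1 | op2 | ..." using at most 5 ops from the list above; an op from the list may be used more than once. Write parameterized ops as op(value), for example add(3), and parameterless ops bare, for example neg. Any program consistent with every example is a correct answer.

abs | mul(-9) | mul(7) | mul(6) | add(-7)

Check, running the answer program on each example:
  -47 -> 47 -> -423 -> -2961 -> -17766 -> -17773
  1 -> 1 -> -9 -> -63 -> -378 -> -385
  -33 -> 33 -> -297 -> -2079 -> -12474 -> -12481
  9 -> 9 -> -81 -> -567 -> -3402 -> -3409
  -20 -> 20 -> -180 -> -1260 -> -7560 -> -7567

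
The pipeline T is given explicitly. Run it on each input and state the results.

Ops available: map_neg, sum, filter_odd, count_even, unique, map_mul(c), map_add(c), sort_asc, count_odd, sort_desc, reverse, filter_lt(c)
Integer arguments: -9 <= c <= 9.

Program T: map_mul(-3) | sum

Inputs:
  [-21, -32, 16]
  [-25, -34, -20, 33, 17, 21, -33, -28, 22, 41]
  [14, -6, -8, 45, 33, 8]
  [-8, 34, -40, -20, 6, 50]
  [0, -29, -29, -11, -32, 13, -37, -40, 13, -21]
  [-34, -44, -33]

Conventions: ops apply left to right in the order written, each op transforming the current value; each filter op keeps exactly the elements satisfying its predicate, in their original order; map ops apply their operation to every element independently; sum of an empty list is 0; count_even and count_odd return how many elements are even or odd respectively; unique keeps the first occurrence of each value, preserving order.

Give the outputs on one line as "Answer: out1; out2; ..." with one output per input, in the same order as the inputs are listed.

Execution, op by op:
  [-21, -32, 16] -> [63, 96, -48] -> 111
  [-25, -34, -20, 33, 17, 21, -33, -28, 22, 41] -> [75, 102, 60, -99, -51, -63, 99, 84, -66, -123] -> 18
  [14, -6, -8, 45, 33, 8] -> [-42, 18, 24, -135, -99, -24] -> -258
  [-8, 34, -40, -20, 6, 50] -> [24, -102, 120, 60, -18, -150] -> -66
  [0, -29, -29, -11, -32, 13, -37, -40, 13, -21] -> [0, 87, 87, 33, 96, -39, 111, 120, -39, 63] -> 519
  [-34, -44, -33] -> [102, 132, 99] -> 333

111; 18; -258; -66; 519; 333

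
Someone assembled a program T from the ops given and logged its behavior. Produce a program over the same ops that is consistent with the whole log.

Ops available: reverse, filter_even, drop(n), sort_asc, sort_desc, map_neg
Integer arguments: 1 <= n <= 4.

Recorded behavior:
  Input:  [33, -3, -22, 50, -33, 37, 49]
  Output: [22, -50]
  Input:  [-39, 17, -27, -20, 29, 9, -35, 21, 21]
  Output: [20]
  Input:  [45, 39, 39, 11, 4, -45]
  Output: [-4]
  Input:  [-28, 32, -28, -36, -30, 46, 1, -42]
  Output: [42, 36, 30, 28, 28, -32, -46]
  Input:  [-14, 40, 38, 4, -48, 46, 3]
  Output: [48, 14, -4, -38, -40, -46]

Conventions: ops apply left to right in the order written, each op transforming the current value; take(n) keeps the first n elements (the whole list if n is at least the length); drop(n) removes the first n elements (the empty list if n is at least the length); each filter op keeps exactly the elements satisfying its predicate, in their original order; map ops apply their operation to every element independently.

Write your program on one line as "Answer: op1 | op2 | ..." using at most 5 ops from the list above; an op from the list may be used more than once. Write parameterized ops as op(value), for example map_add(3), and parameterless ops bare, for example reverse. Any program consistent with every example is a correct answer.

map_neg | filter_even | sort_asc | sort_desc

Check, running the answer program on each example:
  [33, -3, -22, 50, -33, 37, 49] -> [-33, 3, 22, -50, 33, -37, -49] -> [22, -50] -> [-50, 22] -> [22, -50]
  [-39, 17, -27, -20, 29, 9, -35, 21, 21] -> [39, -17, 27, 20, -29, -9, 35, -21, -21] -> [20] -> [20] -> [20]
  [45, 39, 39, 11, 4, -45] -> [-45, -39, -39, -11, -4, 45] -> [-4] -> [-4] -> [-4]
  [-28, 32, -28, -36, -30, 46, 1, -42] -> [28, -32, 28, 36, 30, -46, -1, 42] -> [28, -32, 28, 36, 30, -46, 42] -> [-46, -32, 28, 28, 30, 36, 42] -> [42, 36, 30, 28, 28, -32, -46]
  [-14, 40, 38, 4, -48, 46, 3] -> [14, -40, -38, -4, 48, -46, -3] -> [14, -40, -38, -4, 48, -46] -> [-46, -40, -38, -4, 14, 48] -> [48, 14, -4, -38, -40, -46]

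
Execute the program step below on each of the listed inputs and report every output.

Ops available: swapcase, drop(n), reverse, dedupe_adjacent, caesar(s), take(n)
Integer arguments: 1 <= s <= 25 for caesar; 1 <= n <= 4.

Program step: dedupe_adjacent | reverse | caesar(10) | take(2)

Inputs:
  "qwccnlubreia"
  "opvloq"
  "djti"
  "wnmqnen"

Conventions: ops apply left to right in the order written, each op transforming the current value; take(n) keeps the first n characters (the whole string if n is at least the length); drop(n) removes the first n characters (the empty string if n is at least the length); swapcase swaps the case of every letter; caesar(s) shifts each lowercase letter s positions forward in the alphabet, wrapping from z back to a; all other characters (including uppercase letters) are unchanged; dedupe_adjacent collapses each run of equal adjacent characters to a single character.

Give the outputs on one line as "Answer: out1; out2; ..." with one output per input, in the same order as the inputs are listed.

"ks"; "ay"; "sd"; "xo"

Execution, op by op:
  "qwccnlubreia" -> "qwcnlubreia" -> "aierbulncwq" -> "ksoblevxmga" -> "ks"
  "opvloq" -> "opvloq" -> "qolvpo" -> "ayvfzy" -> "ay"
  "djti" -> "djti" -> "itjd" -> "sdtn" -> "sd"
  "wnmqnen" -> "wnmqnen" -> "nenqmnw" -> "xoxawxg" -> "xo"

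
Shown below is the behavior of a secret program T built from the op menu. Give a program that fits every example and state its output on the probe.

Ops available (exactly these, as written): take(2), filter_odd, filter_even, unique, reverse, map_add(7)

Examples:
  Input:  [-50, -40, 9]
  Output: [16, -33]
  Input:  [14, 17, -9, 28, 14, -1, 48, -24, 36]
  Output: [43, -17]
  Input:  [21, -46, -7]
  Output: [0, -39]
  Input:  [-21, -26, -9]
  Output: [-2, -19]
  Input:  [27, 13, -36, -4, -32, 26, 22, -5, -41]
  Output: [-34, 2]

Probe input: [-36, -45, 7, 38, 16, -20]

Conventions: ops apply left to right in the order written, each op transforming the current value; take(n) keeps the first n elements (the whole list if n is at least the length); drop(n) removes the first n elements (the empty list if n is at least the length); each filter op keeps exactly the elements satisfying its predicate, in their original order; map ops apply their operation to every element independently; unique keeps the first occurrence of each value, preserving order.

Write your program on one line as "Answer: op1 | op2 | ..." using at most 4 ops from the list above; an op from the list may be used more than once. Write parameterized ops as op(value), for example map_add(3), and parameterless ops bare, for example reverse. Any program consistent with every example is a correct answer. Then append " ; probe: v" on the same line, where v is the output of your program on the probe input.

map_add(7) | reverse | take(2) ; probe: [-13, 23]

Check, running the answer program on each example:
  [-50, -40, 9] -> [-43, -33, 16] -> [16, -33, -43] -> [16, -33]
  [14, 17, -9, 28, 14, -1, 48, -24, 36] -> [21, 24, -2, 35, 21, 6, 55, -17, 43] -> [43, -17, 55, 6, 21, 35, -2, 24, 21] -> [43, -17]
  [21, -46, -7] -> [28, -39, 0] -> [0, -39, 28] -> [0, -39]
  [-21, -26, -9] -> [-14, -19, -2] -> [-2, -19, -14] -> [-2, -19]
  [27, 13, -36, -4, -32, 26, 22, -5, -41] -> [34, 20, -29, 3, -25, 33, 29, 2, -34] -> [-34, 2, 29, 33, -25, 3, -29, 20, 34] -> [-34, 2]
  probe: [-36, -45, 7, 38, 16, -20] -> [-29, -38, 14, 45, 23, -13] -> [-13, 23, 45, 14, -38, -29] -> [-13, 23]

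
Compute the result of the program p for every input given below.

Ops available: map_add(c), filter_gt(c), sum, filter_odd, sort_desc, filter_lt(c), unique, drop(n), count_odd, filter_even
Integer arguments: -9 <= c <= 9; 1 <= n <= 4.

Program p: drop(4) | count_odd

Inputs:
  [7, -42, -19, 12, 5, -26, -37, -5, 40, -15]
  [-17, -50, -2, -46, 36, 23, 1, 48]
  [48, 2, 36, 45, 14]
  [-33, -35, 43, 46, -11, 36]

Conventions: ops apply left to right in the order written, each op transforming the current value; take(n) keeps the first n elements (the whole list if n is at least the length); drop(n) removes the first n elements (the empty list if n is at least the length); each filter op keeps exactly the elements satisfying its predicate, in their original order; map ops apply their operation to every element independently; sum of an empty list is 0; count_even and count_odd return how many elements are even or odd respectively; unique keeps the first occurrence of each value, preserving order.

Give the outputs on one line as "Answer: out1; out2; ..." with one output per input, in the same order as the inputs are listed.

Execution, op by op:
  [7, -42, -19, 12, 5, -26, -37, -5, 40, -15] -> [5, -26, -37, -5, 40, -15] -> 4
  [-17, -50, -2, -46, 36, 23, 1, 48] -> [36, 23, 1, 48] -> 2
  [48, 2, 36, 45, 14] -> [14] -> 0
  [-33, -35, 43, 46, -11, 36] -> [-11, 36] -> 1

4; 2; 0; 1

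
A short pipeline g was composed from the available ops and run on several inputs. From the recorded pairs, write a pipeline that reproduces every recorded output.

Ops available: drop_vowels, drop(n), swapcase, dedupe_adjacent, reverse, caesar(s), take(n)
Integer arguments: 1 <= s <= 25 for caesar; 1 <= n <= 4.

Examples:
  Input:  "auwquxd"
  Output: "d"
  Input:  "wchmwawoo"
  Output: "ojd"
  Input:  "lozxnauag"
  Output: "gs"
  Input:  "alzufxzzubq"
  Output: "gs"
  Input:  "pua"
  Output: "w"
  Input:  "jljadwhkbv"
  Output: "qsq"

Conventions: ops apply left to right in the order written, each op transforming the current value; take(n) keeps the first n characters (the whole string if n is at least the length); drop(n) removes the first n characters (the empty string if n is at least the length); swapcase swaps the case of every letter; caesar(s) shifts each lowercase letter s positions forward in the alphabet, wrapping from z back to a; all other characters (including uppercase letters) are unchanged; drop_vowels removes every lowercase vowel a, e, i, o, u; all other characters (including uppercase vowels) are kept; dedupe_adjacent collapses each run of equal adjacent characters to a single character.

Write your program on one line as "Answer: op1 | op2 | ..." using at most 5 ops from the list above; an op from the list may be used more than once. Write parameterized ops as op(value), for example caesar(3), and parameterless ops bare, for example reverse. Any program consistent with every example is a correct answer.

take(3) | drop_vowels | caesar(7) | reverse

Check, running the answer program on each example:
  "auwquxd" -> "auw" -> "w" -> "d" -> "d"
  "wchmwawoo" -> "wch" -> "wch" -> "djo" -> "ojd"
  "lozxnauag" -> "loz" -> "lz" -> "sg" -> "gs"
  "alzufxzzubq" -> "alz" -> "lz" -> "sg" -> "gs"
  "pua" -> "pua" -> "p" -> "w" -> "w"
  "jljadwhkbv" -> "jlj" -> "jlj" -> "qsq" -> "qsq"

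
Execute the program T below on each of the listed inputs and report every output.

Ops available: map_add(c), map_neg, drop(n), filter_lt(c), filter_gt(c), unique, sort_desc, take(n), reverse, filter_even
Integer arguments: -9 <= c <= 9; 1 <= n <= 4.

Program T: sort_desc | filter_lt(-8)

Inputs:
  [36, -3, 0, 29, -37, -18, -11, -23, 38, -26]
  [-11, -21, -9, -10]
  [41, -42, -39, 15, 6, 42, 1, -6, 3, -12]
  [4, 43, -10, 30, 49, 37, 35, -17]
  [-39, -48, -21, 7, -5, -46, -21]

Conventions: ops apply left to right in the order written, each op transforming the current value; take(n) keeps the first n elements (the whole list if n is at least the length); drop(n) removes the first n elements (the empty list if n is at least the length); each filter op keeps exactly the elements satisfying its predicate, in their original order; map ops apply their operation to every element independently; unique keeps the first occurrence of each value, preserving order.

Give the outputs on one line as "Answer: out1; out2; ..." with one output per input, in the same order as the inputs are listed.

[-11, -18, -23, -26, -37]; [-9, -10, -11, -21]; [-12, -39, -42]; [-10, -17]; [-21, -21, -39, -46, -48]

Execution, op by op:
  [36, -3, 0, 29, -37, -18, -11, -23, 38, -26] -> [38, 36, 29, 0, -3, -11, -18, -23, -26, -37] -> [-11, -18, -23, -26, -37]
  [-11, -21, -9, -10] -> [-9, -10, -11, -21] -> [-9, -10, -11, -21]
  [41, -42, -39, 15, 6, 42, 1, -6, 3, -12] -> [42, 41, 15, 6, 3, 1, -6, -12, -39, -42] -> [-12, -39, -42]
  [4, 43, -10, 30, 49, 37, 35, -17] -> [49, 43, 37, 35, 30, 4, -10, -17] -> [-10, -17]
  [-39, -48, -21, 7, -5, -46, -21] -> [7, -5, -21, -21, -39, -46, -48] -> [-21, -21, -39, -46, -48]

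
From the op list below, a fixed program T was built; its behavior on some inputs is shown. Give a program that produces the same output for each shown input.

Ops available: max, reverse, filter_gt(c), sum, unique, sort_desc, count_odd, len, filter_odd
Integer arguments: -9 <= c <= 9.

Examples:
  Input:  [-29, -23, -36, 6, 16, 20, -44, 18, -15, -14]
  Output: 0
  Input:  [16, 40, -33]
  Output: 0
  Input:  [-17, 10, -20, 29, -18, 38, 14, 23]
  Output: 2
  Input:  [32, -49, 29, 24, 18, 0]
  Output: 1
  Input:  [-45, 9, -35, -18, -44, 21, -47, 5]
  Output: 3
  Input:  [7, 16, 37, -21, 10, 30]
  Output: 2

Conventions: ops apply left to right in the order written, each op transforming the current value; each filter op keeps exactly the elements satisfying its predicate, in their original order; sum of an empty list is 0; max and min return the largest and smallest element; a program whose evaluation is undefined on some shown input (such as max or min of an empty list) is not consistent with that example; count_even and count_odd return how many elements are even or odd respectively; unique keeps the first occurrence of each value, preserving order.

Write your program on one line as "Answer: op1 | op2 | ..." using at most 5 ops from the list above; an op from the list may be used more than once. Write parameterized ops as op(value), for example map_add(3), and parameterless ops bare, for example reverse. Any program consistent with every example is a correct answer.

filter_gt(-7) | reverse | filter_odd | count_odd

Check, running the answer program on each example:
  [-29, -23, -36, 6, 16, 20, -44, 18, -15, -14] -> [6, 16, 20, 18] -> [18, 20, 16, 6] -> [] -> 0
  [16, 40, -33] -> [16, 40] -> [40, 16] -> [] -> 0
  [-17, 10, -20, 29, -18, 38, 14, 23] -> [10, 29, 38, 14, 23] -> [23, 14, 38, 29, 10] -> [23, 29] -> 2
  [32, -49, 29, 24, 18, 0] -> [32, 29, 24, 18, 0] -> [0, 18, 24, 29, 32] -> [29] -> 1
  [-45, 9, -35, -18, -44, 21, -47, 5] -> [9, 21, 5] -> [5, 21, 9] -> [5, 21, 9] -> 3
  [7, 16, 37, -21, 10, 30] -> [7, 16, 37, 10, 30] -> [30, 10, 37, 16, 7] -> [37, 7] -> 2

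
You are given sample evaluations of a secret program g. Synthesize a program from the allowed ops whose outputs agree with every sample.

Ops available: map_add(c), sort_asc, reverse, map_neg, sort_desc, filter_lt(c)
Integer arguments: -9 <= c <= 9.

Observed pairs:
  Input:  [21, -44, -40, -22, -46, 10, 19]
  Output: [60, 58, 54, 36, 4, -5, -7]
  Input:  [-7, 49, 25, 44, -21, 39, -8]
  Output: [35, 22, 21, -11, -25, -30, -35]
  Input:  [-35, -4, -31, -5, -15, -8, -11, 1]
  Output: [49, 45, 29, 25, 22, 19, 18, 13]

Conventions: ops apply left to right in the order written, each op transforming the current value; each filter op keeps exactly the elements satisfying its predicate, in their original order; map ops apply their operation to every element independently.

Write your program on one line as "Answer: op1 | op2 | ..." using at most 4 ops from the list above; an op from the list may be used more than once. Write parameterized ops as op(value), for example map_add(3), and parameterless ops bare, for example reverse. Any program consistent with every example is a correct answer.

sort_asc | map_add(-5) | map_add(-9) | map_neg

Check, running the answer program on each example:
  [21, -44, -40, -22, -46, 10, 19] -> [-46, -44, -40, -22, 10, 19, 21] -> [-51, -49, -45, -27, 5, 14, 16] -> [-60, -58, -54, -36, -4, 5, 7] -> [60, 58, 54, 36, 4, -5, -7]
  [-7, 49, 25, 44, -21, 39, -8] -> [-21, -8, -7, 25, 39, 44, 49] -> [-26, -13, -12, 20, 34, 39, 44] -> [-35, -22, -21, 11, 25, 30, 35] -> [35, 22, 21, -11, -25, -30, -35]
  [-35, -4, -31, -5, -15, -8, -11, 1] -> [-35, -31, -15, -11, -8, -5, -4, 1] -> [-40, -36, -20, -16, -13, -10, -9, -4] -> [-49, -45, -29, -25, -22, -19, -18, -13] -> [49, 45, 29, 25, 22, 19, 18, 13]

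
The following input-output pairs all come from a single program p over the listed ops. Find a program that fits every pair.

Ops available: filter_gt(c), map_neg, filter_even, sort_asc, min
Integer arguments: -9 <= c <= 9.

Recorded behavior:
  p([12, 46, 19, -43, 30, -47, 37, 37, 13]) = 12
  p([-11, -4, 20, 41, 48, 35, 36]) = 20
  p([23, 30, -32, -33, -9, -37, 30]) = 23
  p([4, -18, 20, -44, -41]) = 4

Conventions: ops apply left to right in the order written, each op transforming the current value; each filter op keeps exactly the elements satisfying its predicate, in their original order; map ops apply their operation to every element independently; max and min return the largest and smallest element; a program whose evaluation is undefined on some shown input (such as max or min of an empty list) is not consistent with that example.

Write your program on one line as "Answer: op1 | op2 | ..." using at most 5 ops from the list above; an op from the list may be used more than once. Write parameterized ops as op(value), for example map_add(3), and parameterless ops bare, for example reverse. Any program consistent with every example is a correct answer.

filter_gt(-1) | map_neg | sort_asc | map_neg | min

Check, running the answer program on each example:
  [12, 46, 19, -43, 30, -47, 37, 37, 13] -> [12, 46, 19, 30, 37, 37, 13] -> [-12, -46, -19, -30, -37, -37, -13] -> [-46, -37, -37, -30, -19, -13, -12] -> [46, 37, 37, 30, 19, 13, 12] -> 12
  [-11, -4, 20, 41, 48, 35, 36] -> [20, 41, 48, 35, 36] -> [-20, -41, -48, -35, -36] -> [-48, -41, -36, -35, -20] -> [48, 41, 36, 35, 20] -> 20
  [23, 30, -32, -33, -9, -37, 30] -> [23, 30, 30] -> [-23, -30, -30] -> [-30, -30, -23] -> [30, 30, 23] -> 23
  [4, -18, 20, -44, -41] -> [4, 20] -> [-4, -20] -> [-20, -4] -> [20, 4] -> 4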